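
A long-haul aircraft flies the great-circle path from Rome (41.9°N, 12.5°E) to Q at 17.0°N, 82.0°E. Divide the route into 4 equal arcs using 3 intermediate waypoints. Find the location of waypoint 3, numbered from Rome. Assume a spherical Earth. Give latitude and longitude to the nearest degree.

≈ 26°N, 68°E

Write both endpoints as unit vectors p₁, p₂ with components (cos φ cos λ, cos φ sin λ, sin φ).
The central angle between the endpoints is δ = arccos(p₁·p₂) ≈ 1.110 rad (63.6°).
Interpolate at f = 3/4 with slerp weights a = sin((1−f)δ)/sin δ ≈ 0.306, b = sin(fδ)/sin δ ≈ 0.826.
p = a·p₁ + b·p₂ ≈ (0.332, 0.831, 0.446); φ = arcsin(p_z) ≈ 26.47°, λ = atan2(p_y, p_x) ≈ 68.22°.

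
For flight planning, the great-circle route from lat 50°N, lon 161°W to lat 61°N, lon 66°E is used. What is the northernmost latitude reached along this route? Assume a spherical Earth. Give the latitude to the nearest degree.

The great circle lies in the plane with unit normal n̂ = (p₁ × p₂)/|p₁ × p₂|.
Here n̂_z ≈ -0.256; the vertex latitude is φ_max = arccos|n̂_z| ≈ 75.1°.
Check via Clairaut: cos φ_max = |cos φ₁| · sin C = cos(50.0°)·sin(23.5°) ≈ 0.256, again giving ≈ 75.1°.

≈ 75°N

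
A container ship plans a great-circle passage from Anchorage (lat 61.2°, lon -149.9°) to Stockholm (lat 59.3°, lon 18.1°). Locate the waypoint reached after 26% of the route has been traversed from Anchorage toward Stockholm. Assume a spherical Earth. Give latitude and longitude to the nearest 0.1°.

Convert each endpoint to a unit vector on the sphere (x = cos φ cos λ, y = cos φ sin λ, z = sin φ).
The central angle between the endpoints is δ = arccos(p₁·p₂) ≈ 1.032 rad (59.1°).
Interpolate at f = 0.26 with slerp weights a = sin((1−f)δ)/sin δ ≈ 0.806, b = sin(fδ)/sin δ ≈ 0.309.
p = a·p₁ + b·p₂ ≈ (-0.186, -0.146, 0.972); φ = arcsin(p_z) ≈ 76.34°, λ = atan2(p_y, p_x) ≈ -141.92°.

≈ lat 76.3°, lon -141.9°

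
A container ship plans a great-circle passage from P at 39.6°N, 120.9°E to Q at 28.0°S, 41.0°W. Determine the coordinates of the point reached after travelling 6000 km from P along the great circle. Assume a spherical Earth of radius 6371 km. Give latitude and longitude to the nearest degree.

Convert each endpoint to a unit vector on the sphere (x = cos φ cos λ, y = cos φ sin λ, z = sin φ).
The central angle between the endpoints is δ = arccos(p₁·p₂) ≈ 2.811 rad (161.1°). The total great-circle distance is δ·R ≈ 2.811 × 6371 ≈ 17910 km, so the target fraction is f = 6000/17910 ≈ 0.335.
Interpolate at f ≈ 0.335 with slerp weights a = sin((1−f)δ)/sin δ ≈ 2.946, b = sin(fδ)/sin δ ≈ 2.492.
p = a·p₁ + b·p₂ ≈ (0.495, 0.504, 0.708); φ = arcsin(p_z) ≈ 45.05°, λ = atan2(p_y, p_x) ≈ 45.50°.

≈ 45°N, 46°E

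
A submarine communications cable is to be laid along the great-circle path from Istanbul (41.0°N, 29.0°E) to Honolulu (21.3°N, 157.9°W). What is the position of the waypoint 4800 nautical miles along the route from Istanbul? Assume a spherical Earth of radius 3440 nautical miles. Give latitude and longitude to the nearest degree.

From cos δ = sin φ₁ sin φ₂ + cos φ₁ cos φ₂ cos Δλ, the central angle is δ ≈ 2.049 rad (117.4°). The total great-circle distance is δ·R ≈ 2.049 × 3440 ≈ 7047 nmi, so the target fraction is f = 4800/7047 ≈ 0.681.
Interpolate at f ≈ 0.681 with slerp weights a = sin((1−f)δ)/sin δ ≈ 0.684, b = sin(fδ)/sin δ ≈ 1.109.
p = a·p₁ + b·p₂ ≈ (-0.505, -0.138, 0.852); φ = arcsin(p_z) ≈ 58.40°, λ = atan2(p_y, p_x) ≈ -164.70°.

≈ (58°N, 165°W)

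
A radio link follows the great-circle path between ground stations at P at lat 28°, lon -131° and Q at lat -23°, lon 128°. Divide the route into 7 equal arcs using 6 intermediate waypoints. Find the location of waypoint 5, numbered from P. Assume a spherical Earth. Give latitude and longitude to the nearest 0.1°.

≈ lat -8.5°, lon 157.0°

From cos δ = sin φ₁ sin φ₂ + cos φ₁ cos φ₂ cos Δλ, the central angle is δ ≈ 1.916 rad (109.8°).
Interpolate at f = 5/7 with slerp weights a = sin((1−f)δ)/sin δ ≈ 0.553, b = sin(fδ)/sin δ ≈ 1.041.
p = a·p₁ + b·p₂ ≈ (-0.910, 0.387, -0.147); φ = arcsin(p_z) ≈ -8.46°, λ = atan2(p_y, p_x) ≈ 157.00°.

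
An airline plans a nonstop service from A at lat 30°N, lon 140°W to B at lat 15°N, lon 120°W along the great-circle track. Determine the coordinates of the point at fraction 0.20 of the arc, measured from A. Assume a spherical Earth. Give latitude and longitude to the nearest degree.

≈ lat 27°N, lon 136°W

Convert each endpoint to a unit vector on the sphere (x = cos φ cos λ, y = cos φ sin λ, z = sin φ).
The central angle between the endpoints is δ = arccos(p₁·p₂) ≈ 0.414 rad (23.7°).
Interpolate at f = 0.20 with slerp weights a = sin((1−f)δ)/sin δ ≈ 0.808, b = sin(fδ)/sin δ ≈ 0.206.
p = a·p₁ + b·p₂ ≈ (-0.636, -0.622, 0.457); φ = arcsin(p_z) ≈ 27.22°, λ = atan2(p_y, p_x) ≈ -135.62°.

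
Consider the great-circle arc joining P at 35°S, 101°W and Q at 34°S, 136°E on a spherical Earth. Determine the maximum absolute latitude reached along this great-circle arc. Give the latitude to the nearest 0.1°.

The great circle lies in the plane with unit normal n̂ = (p₁ × p₂)/|p₁ × p₂|.
Here n̂_z ≈ -0.570; the vertex latitude is φ_max = arccos|n̂_z| ≈ 55.2°.

≈ 55.2°S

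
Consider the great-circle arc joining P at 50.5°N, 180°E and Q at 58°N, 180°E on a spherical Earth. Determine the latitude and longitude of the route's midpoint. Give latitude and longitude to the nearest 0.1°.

Write both endpoints as unit vectors p₁, p₂ with components (cos φ cos λ, cos φ sin λ, sin φ).
The central angle between the endpoints is δ = arccos(p₁·p₂) ≈ 0.131 rad (7.5°).
Interpolate at f = 1/2 with slerp weights a = sin((1−f)δ)/sin δ ≈ 0.501, b = sin(fδ)/sin δ ≈ 0.501.
p = a·p₁ + b·p₂ ≈ (-0.584, -0.000, 0.812); φ = arcsin(p_z) ≈ 54.25°, λ = atan2(p_y, p_x) ≈ -180.00°.

≈ 54.2°N, 180.0°E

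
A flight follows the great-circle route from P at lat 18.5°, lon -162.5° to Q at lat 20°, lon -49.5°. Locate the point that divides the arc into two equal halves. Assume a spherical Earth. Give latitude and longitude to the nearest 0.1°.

≈ lat 32.3°, lon -106.4°

Write both endpoints as unit vectors p₁, p₂ with components (cos φ cos λ, cos φ sin λ, sin φ).
The central angle between the endpoints is δ = arccos(p₁·p₂) ≈ 1.813 rad (103.9°).
Interpolate at f = 1/2 with slerp weights a = sin((1−f)δ)/sin δ ≈ 0.811, b = sin(fδ)/sin δ ≈ 0.811.
p = a·p₁ + b·p₂ ≈ (-0.239, -0.811, 0.535); φ = arcsin(p_z) ≈ 32.32°, λ = atan2(p_y, p_x) ≈ -106.40°.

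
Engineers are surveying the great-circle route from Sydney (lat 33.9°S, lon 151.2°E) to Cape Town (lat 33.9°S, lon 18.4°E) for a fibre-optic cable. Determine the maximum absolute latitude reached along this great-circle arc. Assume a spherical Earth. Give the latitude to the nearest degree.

The great circle lies in the plane with unit normal n̂ = (p₁ × p₂)/|p₁ × p₂|.
Here n̂_z ≈ -0.512; the vertex latitude is φ_max = arccos|n̂_z| ≈ 59.2°.
Check via Clairaut: cos φ_max = |cos φ₁| · sin C = cos(33.9°)·sin(141.9°) ≈ 0.512, again giving ≈ 59.2°.

≈ 59°S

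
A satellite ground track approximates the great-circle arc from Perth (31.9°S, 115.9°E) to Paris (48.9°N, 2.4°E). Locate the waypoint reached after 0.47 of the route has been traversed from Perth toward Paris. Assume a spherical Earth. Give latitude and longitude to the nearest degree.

From cos δ = sin φ₁ sin φ₂ + cos φ₁ cos φ₂ cos Δλ, the central angle is δ ≈ 2.240 rad (128.4°).
Interpolate at f = 0.47 with slerp weights a = sin((1−f)δ)/sin δ ≈ 1.183, b = sin(fδ)/sin δ ≈ 1.108.
p = a·p₁ + b·p₂ ≈ (0.289, 0.934, 0.210); φ = arcsin(p_z) ≈ 12.13°, λ = atan2(p_y, p_x) ≈ 72.79°.

≈ (12°N, 73°E)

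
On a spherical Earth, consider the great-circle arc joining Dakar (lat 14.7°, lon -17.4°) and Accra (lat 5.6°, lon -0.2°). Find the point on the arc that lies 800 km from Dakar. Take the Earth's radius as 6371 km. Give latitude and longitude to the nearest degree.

The haversine formula gives a central angle δ ≈ 0.335 rad (19.2°) between the endpoints. The total great-circle distance is δ·R ≈ 0.335 × 6371 ≈ 2135 km, so the target fraction is f = 800/2135 ≈ 0.375.
Interpolate at f ≈ 0.375 with slerp weights a = sin((1−f)δ)/sin δ ≈ 0.633, b = sin(fδ)/sin δ ≈ 0.381.
p = a·p₁ + b·p₂ ≈ (0.963, -0.184, 0.198); φ = arcsin(p_z) ≈ 11.40°, λ = atan2(p_y, p_x) ≈ -10.84°.

≈ lat 11°, lon -11°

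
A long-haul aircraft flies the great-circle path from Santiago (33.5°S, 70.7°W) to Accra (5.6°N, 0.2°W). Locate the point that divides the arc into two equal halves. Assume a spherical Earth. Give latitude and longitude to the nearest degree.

≈ 17°S, 32°W

Write both endpoints as unit vectors p₁, p₂ with components (cos φ cos λ, cos φ sin λ, sin φ).
The central angle between the endpoints is δ = arccos(p₁·p₂) ≈ 1.346 rad (77.1°).
Interpolate at f = 1/2 with slerp weights a = sin((1−f)δ)/sin δ ≈ 0.639, b = sin(fδ)/sin δ ≈ 0.639.
p = a·p₁ + b·p₂ ≈ (0.813, -0.505, -0.290); φ = arcsin(p_z) ≈ -16.89°, λ = atan2(p_y, p_x) ≈ -31.88°.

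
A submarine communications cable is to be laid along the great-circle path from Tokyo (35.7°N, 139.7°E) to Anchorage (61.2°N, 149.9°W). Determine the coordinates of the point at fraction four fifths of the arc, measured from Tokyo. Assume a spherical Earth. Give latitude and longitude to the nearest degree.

From cos δ = sin φ₁ sin φ₂ + cos φ₁ cos φ₂ cos Δλ, the central angle is δ ≈ 0.873 rad (50.0°).
Interpolate at f = 4/5 with slerp weights a = sin((1−f)δ)/sin δ ≈ 0.227, b = sin(fδ)/sin δ ≈ 0.839.
p = a·p₁ + b·p₂ ≈ (-0.490, -0.084, 0.868); φ = arcsin(p_z) ≈ 60.18°, λ = atan2(p_y, p_x) ≈ -170.31°.

≈ (60°N, 170°W)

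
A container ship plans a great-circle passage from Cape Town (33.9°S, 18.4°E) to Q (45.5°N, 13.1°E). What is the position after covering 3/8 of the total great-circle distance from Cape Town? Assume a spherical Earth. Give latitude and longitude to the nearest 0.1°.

≈ (4.1°S, 16.5°E)

Write both endpoints as unit vectors p₁, p₂ with components (cos φ cos λ, cos φ sin λ, sin φ).
The central angle between the endpoints is δ = arccos(p₁·p₂) ≈ 1.388 rad (79.5°).
Interpolate at f = 3/8 with slerp weights a = sin((1−f)δ)/sin δ ≈ 0.776, b = sin(fδ)/sin δ ≈ 0.506.
p = a·p₁ + b·p₂ ≈ (0.956, 0.284, -0.072); φ = arcsin(p_z) ≈ -4.12°, λ = atan2(p_y, p_x) ≈ 16.52°.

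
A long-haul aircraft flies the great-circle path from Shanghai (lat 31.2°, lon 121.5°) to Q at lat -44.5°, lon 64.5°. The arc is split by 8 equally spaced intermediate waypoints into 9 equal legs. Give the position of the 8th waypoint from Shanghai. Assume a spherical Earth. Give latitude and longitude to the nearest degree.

Convert each endpoint to a unit vector on the sphere (x = cos φ cos λ, y = cos φ sin λ, z = sin φ).
The central angle between the endpoints is δ = arccos(p₁·p₂) ≈ 1.602 rad (91.8°).
Interpolate at f = 8/9 with slerp weights a = sin((1−f)δ)/sin δ ≈ 0.177, b = sin(fδ)/sin δ ≈ 0.990.
p = a·p₁ + b·p₂ ≈ (0.225, 0.766, -0.602); φ = arcsin(p_z) ≈ -37.01°, λ = atan2(p_y, p_x) ≈ 73.65°.

≈ lat -37°, lon 74°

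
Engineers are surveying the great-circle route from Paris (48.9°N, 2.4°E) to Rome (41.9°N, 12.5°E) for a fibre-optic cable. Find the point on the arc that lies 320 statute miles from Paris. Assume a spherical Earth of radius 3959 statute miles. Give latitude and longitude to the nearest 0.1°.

≈ (45.8°N, 7.4°E)

Write both endpoints as unit vectors p₁, p₂ with components (cos φ cos λ, cos φ sin λ, sin φ).
The central angle between the endpoints is δ = arccos(p₁·p₂) ≈ 0.174 rad (9.9°). The total great-circle distance is δ·R ≈ 0.174 × 3959 ≈ 687 mi, so the target fraction is f = 320/687 ≈ 0.466.
Interpolate at f ≈ 0.466 with slerp weights a = sin((1−f)δ)/sin δ ≈ 0.536, b = sin(fδ)/sin δ ≈ 0.467.
p = a·p₁ + b·p₂ ≈ (0.692, 0.090, 0.716); φ = arcsin(p_z) ≈ 45.75°, λ = atan2(p_y, p_x) ≈ 7.42°.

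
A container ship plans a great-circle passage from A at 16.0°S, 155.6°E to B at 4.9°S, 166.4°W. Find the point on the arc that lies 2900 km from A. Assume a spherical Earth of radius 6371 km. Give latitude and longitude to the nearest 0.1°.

The haversine formula gives a central angle δ ≈ 0.679 rad (38.9°) between the endpoints. The total great-circle distance is δ·R ≈ 0.679 × 6371 ≈ 4325 km, so the target fraction is f = 2900/4325 ≈ 0.670.
Interpolate at f ≈ 0.670 with slerp weights a = sin((1−f)δ)/sin δ ≈ 0.353, b = sin(fδ)/sin δ ≈ 0.700.
p = a·p₁ + b·p₂ ≈ (-0.987, -0.024, -0.157); φ = arcsin(p_z) ≈ -9.04°, λ = atan2(p_y, p_x) ≈ -178.62°.

≈ 9.0°S, 178.6°W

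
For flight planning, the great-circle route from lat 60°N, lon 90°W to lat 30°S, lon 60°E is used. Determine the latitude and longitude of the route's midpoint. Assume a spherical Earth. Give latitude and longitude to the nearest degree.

Convert each endpoint to a unit vector on the sphere (x = cos φ cos λ, y = cos φ sin λ, z = sin φ).
The central angle between the endpoints is δ = arccos(p₁·p₂) ≈ 2.512 rad (143.9°).
Interpolate at f = 1/2 with slerp weights a = sin((1−f)δ)/sin δ ≈ 1.614, b = sin(fδ)/sin δ ≈ 1.614.
p = a·p₁ + b·p₂ ≈ (0.699, 0.403, 0.591); φ = arcsin(p_z) ≈ 36.21°, λ = atan2(p_y, p_x) ≈ 30.00°.

≈ lat 36°N, lon 30°E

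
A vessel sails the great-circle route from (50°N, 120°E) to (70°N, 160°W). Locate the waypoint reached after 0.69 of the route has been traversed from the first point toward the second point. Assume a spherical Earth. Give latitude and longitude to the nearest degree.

≈ (69°N, 163°E)

Convert each endpoint to a unit vector on the sphere (x = cos φ cos λ, y = cos φ sin λ, z = sin φ).
The central angle between the endpoints is δ = arccos(p₁·p₂) ≈ 0.711 rad (40.7°).
Interpolate at f = 0.69 with slerp weights a = sin((1−f)δ)/sin δ ≈ 0.335, b = sin(fδ)/sin δ ≈ 0.722.
p = a·p₁ + b·p₂ ≈ (-0.340, 0.102, 0.935); φ = arcsin(p_z) ≈ 69.23°, λ = atan2(p_y, p_x) ≈ 163.28°.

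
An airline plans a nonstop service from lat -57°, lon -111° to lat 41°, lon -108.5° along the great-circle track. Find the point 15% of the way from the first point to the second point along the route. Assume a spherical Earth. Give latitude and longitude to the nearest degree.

≈ lat -42°, lon -110°

From cos δ = sin φ₁ sin φ₂ + cos φ₁ cos φ₂ cos Δλ, the central angle is δ ≈ 1.711 rad (98.0°).
Interpolate at f = 0.15 with slerp weights a = sin((1−f)δ)/sin δ ≈ 1.003, b = sin(fδ)/sin δ ≈ 0.256.
p = a·p₁ + b·p₂ ≈ (-0.257, -0.693, -0.673); φ = arcsin(p_z) ≈ -42.30°, λ = atan2(p_y, p_x) ≈ -110.35°.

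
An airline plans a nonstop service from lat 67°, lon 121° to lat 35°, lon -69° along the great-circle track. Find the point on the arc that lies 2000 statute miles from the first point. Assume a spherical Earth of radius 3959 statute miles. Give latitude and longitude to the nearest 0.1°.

≈ lat 83.0°, lon -94.5°

Write both endpoints as unit vectors p₁, p₂ with components (cos φ cos λ, cos φ sin λ, sin φ).
The central angle between the endpoints is δ = arccos(p₁·p₂) ≈ 1.356 rad (77.7°). The total great-circle distance is δ·R ≈ 1.356 × 3959 ≈ 5370 mi, so the target fraction is f = 2000/5370 ≈ 0.372.
Interpolate at f ≈ 0.372 with slerp weights a = sin((1−f)δ)/sin δ ≈ 0.770, b = sin(fδ)/sin δ ≈ 0.495.
p = a·p₁ + b·p₂ ≈ (-0.009, -0.121, 0.993); φ = arcsin(p_z) ≈ 83.03°, λ = atan2(p_y, p_x) ≈ -94.49°.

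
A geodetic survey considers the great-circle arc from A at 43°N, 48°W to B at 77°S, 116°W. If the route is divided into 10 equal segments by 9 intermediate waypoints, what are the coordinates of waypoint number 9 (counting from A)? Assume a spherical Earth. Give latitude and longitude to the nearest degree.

≈ 68°S, 87°W

Write both endpoints as unit vectors p₁, p₂ with components (cos φ cos λ, cos φ sin λ, sin φ).
The central angle between the endpoints is δ = arccos(p₁·p₂) ≈ 2.218 rad (127.1°).
Interpolate at f = 9/10 with slerp weights a = sin((1−f)δ)/sin δ ≈ 0.276, b = sin(fδ)/sin δ ≈ 1.142.
p = a·p₁ + b·p₂ ≈ (0.022, -0.381, -0.924); φ = arcsin(p_z) ≈ -67.58°, λ = atan2(p_y, p_x) ≈ -86.64°.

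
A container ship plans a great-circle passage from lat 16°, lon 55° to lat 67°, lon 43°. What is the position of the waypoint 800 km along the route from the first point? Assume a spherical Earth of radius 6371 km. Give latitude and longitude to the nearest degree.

Convert each endpoint to a unit vector on the sphere (x = cos φ cos λ, y = cos φ sin λ, z = sin φ).
The central angle between the endpoints is δ = arccos(p₁·p₂) ≈ 0.901 rad (51.6°). The total great-circle distance is δ·R ≈ 0.901 × 6371 ≈ 5738 km, so the target fraction is f = 800/5738 ≈ 0.139.
Interpolate at f ≈ 0.139 with slerp weights a = sin((1−f)δ)/sin δ ≈ 0.893, b = sin(fδ)/sin δ ≈ 0.160.
p = a·p₁ + b·p₂ ≈ (0.538, 0.746, 0.393); φ = arcsin(p_z) ≈ 23.15°, λ = atan2(p_y, p_x) ≈ 54.19°.

≈ lat 23°, lon 54°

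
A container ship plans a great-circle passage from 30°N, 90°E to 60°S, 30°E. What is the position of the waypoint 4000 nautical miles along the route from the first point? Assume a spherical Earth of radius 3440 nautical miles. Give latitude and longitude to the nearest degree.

≈ 31°S, 62°E

Convert each endpoint to a unit vector on the sphere (x = cos φ cos λ, y = cos φ sin λ, z = sin φ).
The central angle between the endpoints is δ = arccos(p₁·p₂) ≈ 1.789 rad (102.5°). The total great-circle distance is δ·R ≈ 1.789 × 3440 ≈ 6154 nmi, so the target fraction is f = 4000/6154 ≈ 0.650.
Interpolate at f ≈ 0.650 with slerp weights a = sin((1−f)δ)/sin δ ≈ 0.600, b = sin(fδ)/sin δ ≈ 0.940.
p = a·p₁ + b·p₂ ≈ (0.407, 0.755, -0.514); φ = arcsin(p_z) ≈ -30.94°, λ = atan2(p_y, p_x) ≈ 61.66°.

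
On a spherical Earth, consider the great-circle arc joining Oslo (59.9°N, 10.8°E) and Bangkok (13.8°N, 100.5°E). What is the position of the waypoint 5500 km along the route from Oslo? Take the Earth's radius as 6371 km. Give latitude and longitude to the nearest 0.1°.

≈ 37.4°N, 82.6°E

Write both endpoints as unit vectors p₁, p₂ with components (cos φ cos λ, cos φ sin λ, sin φ).
The central angle between the endpoints is δ = arccos(p₁·p₂) ≈ 1.360 rad (77.9°). The total great-circle distance is δ·R ≈ 1.360 × 6371 ≈ 8667 km, so the target fraction is f = 5500/8667 ≈ 0.635.
Interpolate at f ≈ 0.635 with slerp weights a = sin((1−f)δ)/sin δ ≈ 0.488, b = sin(fδ)/sin δ ≈ 0.777.
p = a·p₁ + b·p₂ ≈ (0.103, 0.788, 0.607); φ = arcsin(p_z) ≈ 37.39°, λ = atan2(p_y, p_x) ≈ 82.58°.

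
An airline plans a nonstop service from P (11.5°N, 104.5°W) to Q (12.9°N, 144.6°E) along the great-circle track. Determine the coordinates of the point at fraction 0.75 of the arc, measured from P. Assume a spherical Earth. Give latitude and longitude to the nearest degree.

≈ (19°N, 172°E)

The haversine formula gives a central angle δ ≈ 1.872 rad (107.2°) between the endpoints.
Interpolate at f = 0.75 with slerp weights a = sin((1−f)δ)/sin δ ≈ 0.472, b = sin(fδ)/sin δ ≈ 1.032.
p = a·p₁ + b·p₂ ≈ (-0.936, 0.135, 0.325); φ = arcsin(p_z) ≈ 18.94°, λ = atan2(p_y, p_x) ≈ 171.80°.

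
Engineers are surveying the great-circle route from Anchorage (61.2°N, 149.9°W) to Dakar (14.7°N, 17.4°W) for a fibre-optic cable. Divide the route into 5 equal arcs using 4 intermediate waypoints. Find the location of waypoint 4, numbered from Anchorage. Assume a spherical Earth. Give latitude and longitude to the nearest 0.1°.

≈ 32.3°N, 25.3°W

From cos δ = sin φ₁ sin φ₂ + cos φ₁ cos φ₂ cos Δλ, the central angle is δ ≈ 1.663 rad (95.3°).
Interpolate at f = 4/5 with slerp weights a = sin((1−f)δ)/sin δ ≈ 0.328, b = sin(fδ)/sin δ ≈ 0.975.
p = a·p₁ + b·p₂ ≈ (0.764, -0.361, 0.535); φ = arcsin(p_z) ≈ 32.34°, λ = atan2(p_y, p_x) ≈ -25.33°.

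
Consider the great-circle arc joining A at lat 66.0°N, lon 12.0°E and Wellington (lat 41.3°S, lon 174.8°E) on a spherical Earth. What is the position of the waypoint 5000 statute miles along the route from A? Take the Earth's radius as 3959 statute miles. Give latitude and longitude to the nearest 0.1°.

≈ lat 37.8°N, lon 155.1°E

Convert each endpoint to a unit vector on the sphere (x = cos φ cos λ, y = cos φ sin λ, z = sin φ).
The central angle between the endpoints is δ = arccos(p₁·p₂) ≈ 2.679 rad (153.5°). The total great-circle distance is δ·R ≈ 2.679 × 3959 ≈ 10606 mi, so the target fraction is f = 5000/10606 ≈ 0.471.
Interpolate at f ≈ 0.471 with slerp weights a = sin((1−f)δ)/sin δ ≈ 2.213, b = sin(fδ)/sin δ ≈ 2.135.
p = a·p₁ + b·p₂ ≈ (-0.717, 0.333, 0.613); φ = arcsin(p_z) ≈ 37.81°, λ = atan2(p_y, p_x) ≈ 155.11°.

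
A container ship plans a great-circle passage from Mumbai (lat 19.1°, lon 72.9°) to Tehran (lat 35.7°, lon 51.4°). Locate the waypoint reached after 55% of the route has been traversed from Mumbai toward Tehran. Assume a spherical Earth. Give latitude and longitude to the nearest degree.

≈ lat 29°, lon 62°

Convert each endpoint to a unit vector on the sphere (x = cos φ cos λ, y = cos φ sin λ, z = sin φ).
The central angle between the endpoints is δ = arccos(p₁·p₂) ≈ 0.440 rad (25.2°).
Interpolate at f = 0.55 with slerp weights a = sin((1−f)δ)/sin δ ≈ 0.462, b = sin(fδ)/sin δ ≈ 0.563.
p = a·p₁ + b·p₂ ≈ (0.413, 0.774, 0.479); φ = arcsin(p_z) ≈ 28.65°, λ = atan2(p_y, p_x) ≈ 61.90°.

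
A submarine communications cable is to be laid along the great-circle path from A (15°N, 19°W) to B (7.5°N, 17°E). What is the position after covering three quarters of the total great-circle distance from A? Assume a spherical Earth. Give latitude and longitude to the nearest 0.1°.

≈ (9.8°N, 8.2°E)

Convert each endpoint to a unit vector on the sphere (x = cos φ cos λ, y = cos φ sin λ, z = sin φ).
The central angle between the endpoints is δ = arccos(p₁·p₂) ≈ 0.629 rad (36.0°).
Interpolate at f = 3/4 with slerp weights a = sin((1−f)δ)/sin δ ≈ 0.266, b = sin(fδ)/sin δ ≈ 0.772.
p = a·p₁ + b·p₂ ≈ (0.975, 0.140, 0.170); φ = arcsin(p_z) ≈ 9.77°, λ = atan2(p_y, p_x) ≈ 8.18°.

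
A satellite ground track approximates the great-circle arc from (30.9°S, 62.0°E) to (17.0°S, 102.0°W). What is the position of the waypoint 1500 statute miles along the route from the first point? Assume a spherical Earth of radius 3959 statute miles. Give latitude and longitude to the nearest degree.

≈ (51°S, 50°E)

From cos δ = sin φ₁ sin φ₂ + cos φ₁ cos φ₂ cos Δλ, the central angle is δ ≈ 2.264 rad (129.7°). The total great-circle distance is δ·R ≈ 2.264 × 3959 ≈ 8961 mi, so the target fraction is f = 1500/8961 ≈ 0.167.
Interpolate at f ≈ 0.167 with slerp weights a = sin((1−f)δ)/sin δ ≈ 1.236, b = sin(fδ)/sin δ ≈ 0.481.
p = a·p₁ + b·p₂ ≈ (0.402, 0.487, -0.775); φ = arcsin(p_z) ≈ -50.83°, λ = atan2(p_y, p_x) ≈ 50.43°.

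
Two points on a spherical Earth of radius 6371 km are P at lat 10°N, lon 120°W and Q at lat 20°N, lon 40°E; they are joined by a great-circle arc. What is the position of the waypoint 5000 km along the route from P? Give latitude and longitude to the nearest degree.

From cos δ = sin φ₁ sin φ₂ + cos φ₁ cos φ₂ cos Δλ, the central angle is δ ≈ 2.515 rad (144.1°). The total great-circle distance is δ·R ≈ 2.515 × 6371 ≈ 16025 km, so the target fraction is f = 5000/16025 ≈ 0.312.
Interpolate at f ≈ 0.312 with slerp weights a = sin((1−f)δ)/sin δ ≈ 1.684, b = sin(fδ)/sin δ ≈ 1.206.
p = a·p₁ + b·p₂ ≈ (0.039, -0.708, 0.705); φ = arcsin(p_z) ≈ 44.82°, λ = atan2(p_y, p_x) ≈ -86.89°.

≈ lat 45°N, lon 87°W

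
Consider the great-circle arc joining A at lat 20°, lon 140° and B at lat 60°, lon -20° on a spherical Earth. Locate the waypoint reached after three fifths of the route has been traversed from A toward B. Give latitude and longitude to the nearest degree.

≈ lat 76°, lon 103°

From cos δ = sin φ₁ sin φ₂ + cos φ₁ cos φ₂ cos Δλ, the central angle is δ ≈ 1.717 rad (98.4°).
Interpolate at f = 3/5 with slerp weights a = sin((1−f)δ)/sin δ ≈ 0.641, b = sin(fδ)/sin δ ≈ 0.866.
p = a·p₁ + b·p₂ ≈ (-0.054, 0.239, 0.970); φ = arcsin(p_z) ≈ 75.82°, λ = atan2(p_y, p_x) ≈ 102.77°.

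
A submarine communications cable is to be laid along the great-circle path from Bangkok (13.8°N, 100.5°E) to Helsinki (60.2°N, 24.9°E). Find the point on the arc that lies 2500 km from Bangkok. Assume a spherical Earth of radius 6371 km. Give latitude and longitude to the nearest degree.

Convert each endpoint to a unit vector on the sphere (x = cos φ cos λ, y = cos φ sin λ, z = sin φ).
The central angle between the endpoints is δ = arccos(p₁·p₂) ≈ 1.238 rad (70.9°). The total great-circle distance is δ·R ≈ 1.238 × 6371 ≈ 7885 km, so the target fraction is f = 2500/7885 ≈ 0.317.
Interpolate at f ≈ 0.317 with slerp weights a = sin((1−f)δ)/sin δ ≈ 0.792, b = sin(fδ)/sin δ ≈ 0.405.
p = a·p₁ + b·p₂ ≈ (0.042, 0.841, 0.540); φ = arcsin(p_z) ≈ 32.68°, λ = atan2(p_y, p_x) ≈ 87.12°.

≈ 33°N, 87°E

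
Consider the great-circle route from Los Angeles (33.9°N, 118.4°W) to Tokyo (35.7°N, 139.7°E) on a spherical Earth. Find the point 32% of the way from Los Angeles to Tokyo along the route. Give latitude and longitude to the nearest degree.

Convert each endpoint to a unit vector on the sphere (x = cos φ cos λ, y = cos φ sin λ, z = sin φ).
The central angle between the endpoints is δ = arccos(p₁·p₂) ≈ 1.383 rad (79.3°).
Interpolate at f = 0.32 with slerp weights a = sin((1−f)δ)/sin δ ≈ 0.822, b = sin(fδ)/sin δ ≈ 0.436.
p = a·p₁ + b·p₂ ≈ (-0.595, -0.371, 0.713); φ = arcsin(p_z) ≈ 45.48°, λ = atan2(p_y, p_x) ≈ -148.01°.

≈ 45°N, 148°W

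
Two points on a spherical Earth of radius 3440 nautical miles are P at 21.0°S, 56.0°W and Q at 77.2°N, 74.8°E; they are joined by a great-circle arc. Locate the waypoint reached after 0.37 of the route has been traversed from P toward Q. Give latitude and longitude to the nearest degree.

Write both endpoints as unit vectors p₁, p₂ with components (cos φ cos λ, cos φ sin λ, sin φ).
The central angle between the endpoints is δ = arccos(p₁·p₂) ≈ 2.077 rad (119.0°).
Interpolate at f = 0.37 with slerp weights a = sin((1−f)δ)/sin δ ≈ 1.104, b = sin(fδ)/sin δ ≈ 0.795.
p = a·p₁ + b·p₂ ≈ (0.623, -0.685, 0.379); φ = arcsin(p_z) ≈ 22.28°, λ = atan2(p_y, p_x) ≈ -47.72°.

≈ 22°N, 48°W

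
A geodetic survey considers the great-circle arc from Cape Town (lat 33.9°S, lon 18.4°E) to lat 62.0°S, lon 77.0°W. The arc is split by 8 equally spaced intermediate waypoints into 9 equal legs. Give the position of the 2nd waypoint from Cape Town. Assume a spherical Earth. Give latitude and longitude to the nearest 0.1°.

Write both endpoints as unit vectors p₁, p₂ with components (cos φ cos λ, cos φ sin λ, sin φ).
The central angle between the endpoints is δ = arccos(p₁·p₂) ≈ 1.098 rad (62.9°).
Interpolate at f = 2/9 with slerp weights a = sin((1−f)δ)/sin δ ≈ 0.847, b = sin(fδ)/sin δ ≈ 0.271.
p = a·p₁ + b·p₂ ≈ (0.696, 0.098, -0.712); φ = arcsin(p_z) ≈ -45.38°, λ = atan2(p_y, p_x) ≈ 8.00°.

≈ lat 45.4°S, lon 8.0°E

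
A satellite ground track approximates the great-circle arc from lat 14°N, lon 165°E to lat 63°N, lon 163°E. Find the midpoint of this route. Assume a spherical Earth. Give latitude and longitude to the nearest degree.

≈ lat 39°N, lon 164°E

The haversine formula gives a central angle δ ≈ 0.856 rad (49.0°) between the endpoints.
Interpolate at f = 1/2 with slerp weights a = sin((1−f)δ)/sin δ ≈ 0.550, b = sin(fδ)/sin δ ≈ 0.550.
p = a·p₁ + b·p₂ ≈ (-0.754, 0.211, 0.623); φ = arcsin(p_z) ≈ 38.50°, λ = atan2(p_y, p_x) ≈ 164.36°.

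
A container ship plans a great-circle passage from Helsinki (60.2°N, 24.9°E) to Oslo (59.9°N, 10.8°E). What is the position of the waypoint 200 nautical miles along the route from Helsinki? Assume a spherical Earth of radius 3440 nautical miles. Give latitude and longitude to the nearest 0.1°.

≈ (60.2°N, 18.2°E)

Write both endpoints as unit vectors p₁, p₂ with components (cos φ cos λ, cos φ sin λ, sin φ).
The central angle between the endpoints is δ = arccos(p₁·p₂) ≈ 0.123 rad (7.0°). The total great-circle distance is δ·R ≈ 0.123 × 3440 ≈ 422 nmi, so the target fraction is f = 200/422 ≈ 0.474.
Interpolate at f ≈ 0.474 with slerp weights a = sin((1−f)δ)/sin δ ≈ 0.527, b = sin(fδ)/sin δ ≈ 0.475.
p = a·p₁ + b·p₂ ≈ (0.471, 0.155, 0.868); φ = arcsin(p_z) ≈ 60.25°, λ = atan2(p_y, p_x) ≈ 18.19°.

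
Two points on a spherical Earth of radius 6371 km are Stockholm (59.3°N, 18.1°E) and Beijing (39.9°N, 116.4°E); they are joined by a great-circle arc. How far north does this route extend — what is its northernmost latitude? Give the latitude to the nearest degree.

≈ 64°N

The great circle lies in the plane with unit normal n̂ = (p₁ × p₂)/|p₁ × p₂|.
Here n̂_z ≈ +0.446; the vertex latitude is φ_max = arccos|n̂_z| ≈ 63.5°.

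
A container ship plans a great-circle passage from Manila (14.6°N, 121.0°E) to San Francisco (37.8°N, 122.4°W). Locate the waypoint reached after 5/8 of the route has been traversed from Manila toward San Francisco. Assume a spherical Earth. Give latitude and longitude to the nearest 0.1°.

Convert each endpoint to a unit vector on the sphere (x = cos φ cos λ, y = cos φ sin λ, z = sin φ).
The central angle between the endpoints is δ = arccos(p₁·p₂) ≈ 1.760 rad (100.8°).
Interpolate at f = 5/8 with slerp weights a = sin((1−f)δ)/sin δ ≈ 0.624, b = sin(fδ)/sin δ ≈ 0.907.
p = a·p₁ + b·p₂ ≈ (-0.695, -0.088, 0.713); φ = arcsin(p_z) ≈ 45.51°, λ = atan2(p_y, p_x) ≈ -172.82°.

≈ 45.5°N, 172.8°W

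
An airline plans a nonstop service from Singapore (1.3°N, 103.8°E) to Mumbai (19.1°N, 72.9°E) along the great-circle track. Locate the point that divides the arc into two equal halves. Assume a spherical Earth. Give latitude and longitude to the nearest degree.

Convert each endpoint to a unit vector on the sphere (x = cos φ cos λ, y = cos φ sin λ, z = sin φ).
The central angle between the endpoints is δ = arccos(p₁·p₂) ≈ 0.613 rad (35.1°).
Interpolate at f = 1/2 with slerp weights a = sin((1−f)δ)/sin δ ≈ 0.524, b = sin(fδ)/sin δ ≈ 0.524.
p = a·p₁ + b·p₂ ≈ (0.021, 0.983, 0.183); φ = arcsin(p_z) ≈ 10.57°, λ = atan2(p_y, p_x) ≈ 88.80°.

≈ 11°N, 89°E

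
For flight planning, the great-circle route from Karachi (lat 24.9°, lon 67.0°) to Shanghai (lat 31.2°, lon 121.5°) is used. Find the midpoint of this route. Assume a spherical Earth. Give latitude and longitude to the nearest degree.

Write both endpoints as unit vectors p₁, p₂ with components (cos φ cos λ, cos φ sin λ, sin φ).
The central angle between the endpoints is δ = arccos(p₁·p₂) ≈ 0.838 rad (48.0°).
Interpolate at f = 1/2 with slerp weights a = sin((1−f)δ)/sin δ ≈ 0.547, b = sin(fδ)/sin δ ≈ 0.547.
p = a·p₁ + b·p₂ ≈ (-0.051, 0.856, 0.514); φ = arcsin(p_z) ≈ 30.93°, λ = atan2(p_y, p_x) ≈ 93.38°.

≈ lat 31°, lon 93°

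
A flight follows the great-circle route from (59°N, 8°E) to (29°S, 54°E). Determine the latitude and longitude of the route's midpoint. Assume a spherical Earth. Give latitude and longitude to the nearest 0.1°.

≈ (16.1°N, 37.3°E)

Convert each endpoint to a unit vector on the sphere (x = cos φ cos λ, y = cos φ sin λ, z = sin φ).
The central angle between the endpoints is δ = arccos(p₁·p₂) ≈ 1.674 rad (95.9°).
Interpolate at f = 1/2 with slerp weights a = sin((1−f)δ)/sin δ ≈ 0.746, b = sin(fδ)/sin δ ≈ 0.746.
p = a·p₁ + b·p₂ ≈ (0.764, 0.582, 0.278); φ = arcsin(p_z) ≈ 16.14°, λ = atan2(p_y, p_x) ≈ 37.27°.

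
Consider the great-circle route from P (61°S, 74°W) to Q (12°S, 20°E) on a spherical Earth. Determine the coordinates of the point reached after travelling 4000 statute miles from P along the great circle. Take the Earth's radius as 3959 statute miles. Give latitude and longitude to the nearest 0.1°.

≈ (32.1°S, 6.7°E)

The haversine formula gives a central angle δ ≈ 1.421 rad (81.4°) between the endpoints. The total great-circle distance is δ·R ≈ 1.421 × 3959 ≈ 5628 mi, so the target fraction is f = 4000/5628 ≈ 0.711.
Interpolate at f ≈ 0.711 with slerp weights a = sin((1−f)δ)/sin δ ≈ 0.404, b = sin(fδ)/sin δ ≈ 0.857.
p = a·p₁ + b·p₂ ≈ (0.841, 0.098, -0.532); φ = arcsin(p_z) ≈ -32.11°, λ = atan2(p_y, p_x) ≈ 6.66°.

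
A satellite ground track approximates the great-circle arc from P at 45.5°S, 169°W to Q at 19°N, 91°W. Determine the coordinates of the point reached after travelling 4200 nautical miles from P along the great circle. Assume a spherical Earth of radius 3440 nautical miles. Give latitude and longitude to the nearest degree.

≈ 0°N, 108°W

Write both endpoints as unit vectors p₁, p₂ with components (cos φ cos λ, cos φ sin λ, sin φ).
The central angle between the endpoints is δ = arccos(p₁·p₂) ≈ 1.665 rad (95.4°). The total great-circle distance is δ·R ≈ 1.665 × 3440 ≈ 5729 nmi, so the target fraction is f = 4200/5729 ≈ 0.733.
Interpolate at f ≈ 0.733 with slerp weights a = sin((1−f)δ)/sin δ ≈ 0.432, b = sin(fδ)/sin δ ≈ 0.944.
p = a·p₁ + b·p₂ ≈ (-0.313, -0.950, -0.001); φ = arcsin(p_z) ≈ -0.05°, λ = atan2(p_y, p_x) ≈ -108.22°.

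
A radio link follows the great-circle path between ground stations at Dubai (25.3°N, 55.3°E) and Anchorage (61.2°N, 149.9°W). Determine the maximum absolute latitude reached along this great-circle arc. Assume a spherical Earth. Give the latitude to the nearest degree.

≈ 79°N

The great circle lies in the plane with unit normal n̂ = (p₁ × p₂)/|p₁ × p₂|.
Here n̂_z ≈ +0.185; the vertex latitude is φ_max = arccos|n̂_z| ≈ 79.3°.
Check via Clairaut: cos φ_max = |cos φ₁| · sin C = cos(25.3°)·sin(11.8°) ≈ 0.185, again giving ≈ 79.3°.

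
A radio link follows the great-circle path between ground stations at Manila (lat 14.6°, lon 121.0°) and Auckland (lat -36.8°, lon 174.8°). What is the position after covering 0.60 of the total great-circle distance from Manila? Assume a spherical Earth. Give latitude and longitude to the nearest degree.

Convert each endpoint to a unit vector on the sphere (x = cos φ cos λ, y = cos φ sin λ, z = sin φ).
The central angle between the endpoints is δ = arccos(p₁·p₂) ≈ 1.259 rad (72.1°).
Interpolate at f = 0.60 with slerp weights a = sin((1−f)δ)/sin δ ≈ 0.507, b = sin(fδ)/sin δ ≈ 0.720.
p = a·p₁ + b·p₂ ≈ (-0.827, 0.473, -0.304); φ = arcsin(p_z) ≈ -17.68°, λ = atan2(p_y, p_x) ≈ 150.24°.

≈ lat -18°, lon 150°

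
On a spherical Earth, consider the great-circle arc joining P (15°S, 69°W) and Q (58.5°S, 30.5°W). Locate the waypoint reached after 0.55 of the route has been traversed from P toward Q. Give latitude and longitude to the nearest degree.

≈ (40°S, 54°W)

Convert each endpoint to a unit vector on the sphere (x = cos φ cos λ, y = cos φ sin λ, z = sin φ).
The central angle between the endpoints is δ = arccos(p₁·p₂) ≈ 0.908 rad (52.0°).
Interpolate at f = 0.55 with slerp weights a = sin((1−f)δ)/sin δ ≈ 0.504, b = sin(fδ)/sin δ ≈ 0.607.
p = a·p₁ + b·p₂ ≈ (0.448, -0.616, -0.648); φ = arcsin(p_z) ≈ -40.42°, λ = atan2(p_y, p_x) ≈ -53.96°.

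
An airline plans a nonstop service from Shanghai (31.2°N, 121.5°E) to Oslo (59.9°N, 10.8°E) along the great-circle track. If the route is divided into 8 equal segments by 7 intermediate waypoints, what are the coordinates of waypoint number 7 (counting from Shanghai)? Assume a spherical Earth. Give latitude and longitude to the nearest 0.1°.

≈ (63.8°N, 28.3°E)

Convert each endpoint to a unit vector on the sphere (x = cos φ cos λ, y = cos φ sin λ, z = sin φ).
The central angle between the endpoints is δ = arccos(p₁·p₂) ≈ 1.270 rad (72.8°).
Interpolate at f = 7/8 with slerp weights a = sin((1−f)δ)/sin δ ≈ 0.165, b = sin(fδ)/sin δ ≈ 0.938.
p = a·p₁ + b·p₂ ≈ (0.388, 0.209, 0.898); φ = arcsin(p_z) ≈ 63.84°, λ = atan2(p_y, p_x) ≈ 28.28°.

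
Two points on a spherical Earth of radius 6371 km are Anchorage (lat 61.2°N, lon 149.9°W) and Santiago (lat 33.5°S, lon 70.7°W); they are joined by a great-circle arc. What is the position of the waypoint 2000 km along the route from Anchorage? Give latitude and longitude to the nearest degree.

The haversine formula gives a central angle δ ≈ 1.991 rad (114.1°) between the endpoints. The total great-circle distance is δ·R ≈ 1.991 × 6371 ≈ 12688 km, so the target fraction is f = 2000/12688 ≈ 0.158.
Interpolate at f ≈ 0.158 with slerp weights a = sin((1−f)δ)/sin δ ≈ 1.089, b = sin(fδ)/sin δ ≈ 0.338.
p = a·p₁ + b·p₂ ≈ (-0.361, -0.529, 0.768); φ = arcsin(p_z) ≈ 50.16°, λ = atan2(p_y, p_x) ≈ -124.27°.

≈ lat 50°N, lon 124°W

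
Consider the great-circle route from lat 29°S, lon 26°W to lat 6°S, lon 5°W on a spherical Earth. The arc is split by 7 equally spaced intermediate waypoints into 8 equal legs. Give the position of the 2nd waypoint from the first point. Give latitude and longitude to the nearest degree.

The haversine formula gives a central angle δ ≈ 0.530 rad (30.4°) between the endpoints.
Interpolate at f = 2/8 with slerp weights a = sin((1−f)δ)/sin δ ≈ 0.766, b = sin(fδ)/sin δ ≈ 0.261.
p = a·p₁ + b·p₂ ≈ (0.861, -0.316, -0.399); φ = arcsin(p_z) ≈ -23.49°, λ = atan2(p_y, p_x) ≈ -20.17°.

≈ lat 23°S, lon 20°W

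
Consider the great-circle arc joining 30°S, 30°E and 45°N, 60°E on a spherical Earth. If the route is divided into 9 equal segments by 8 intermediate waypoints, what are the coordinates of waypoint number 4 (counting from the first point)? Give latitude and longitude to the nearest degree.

Write both endpoints as unit vectors p₁, p₂ with components (cos φ cos λ, cos φ sin λ, sin φ).
The central angle between the endpoints is δ = arccos(p₁·p₂) ≈ 1.393 rad (79.8°).
Interpolate at f = 4/9 with slerp weights a = sin((1−f)δ)/sin δ ≈ 0.710, b = sin(fδ)/sin δ ≈ 0.590.
p = a·p₁ + b·p₂ ≈ (0.741, 0.669, 0.062); φ = arcsin(p_z) ≈ 3.55°, λ = atan2(p_y, p_x) ≈ 42.06°.

≈ 4°N, 42°E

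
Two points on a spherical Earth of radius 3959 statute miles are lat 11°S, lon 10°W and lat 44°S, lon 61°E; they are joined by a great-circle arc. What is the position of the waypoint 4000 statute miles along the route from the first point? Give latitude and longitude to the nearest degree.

≈ lat 42°S, lon 46°E

The haversine formula gives a central angle δ ≈ 1.200 rad (68.7°) between the endpoints. The total great-circle distance is δ·R ≈ 1.200 × 3959 ≈ 4750 mi, so the target fraction is f = 4000/4750 ≈ 0.842.
Interpolate at f ≈ 0.842 with slerp weights a = sin((1−f)δ)/sin δ ≈ 0.202, b = sin(fδ)/sin δ ≈ 0.909.
p = a·p₁ + b·p₂ ≈ (0.512, 0.537, -0.670); φ = arcsin(p_z) ≈ -42.06°, λ = atan2(p_y, p_x) ≈ 46.36°.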